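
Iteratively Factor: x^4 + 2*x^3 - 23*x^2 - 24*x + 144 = (x - 3)*(x^3 + 5*x^2 - 8*x - 48) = (x - 3)*(x + 4)*(x^2 + x - 12) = (x - 3)*(x + 4)^2*(x - 3)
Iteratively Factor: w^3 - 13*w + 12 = (w - 1)*(w^2 + w - 12) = (w - 1)*(w + 4)*(w - 3)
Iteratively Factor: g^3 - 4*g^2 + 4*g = (g)*(g^2 - 4*g + 4) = g*(g - 2)*(g - 2)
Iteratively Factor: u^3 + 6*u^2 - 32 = (u + 4)*(u^2 + 2*u - 8) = (u + 4)^2*(u - 2)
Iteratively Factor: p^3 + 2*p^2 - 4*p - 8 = (p + 2)*(p^2 - 4) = (p + 2)^2*(p - 2)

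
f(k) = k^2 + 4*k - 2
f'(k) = 2*k + 4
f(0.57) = 0.60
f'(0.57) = 5.14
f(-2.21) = -5.96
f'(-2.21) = -0.42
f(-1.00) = -5.00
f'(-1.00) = 2.00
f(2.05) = 10.40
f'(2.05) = 8.10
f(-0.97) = -4.94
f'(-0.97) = 2.06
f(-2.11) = -5.99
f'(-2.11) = -0.22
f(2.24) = 11.98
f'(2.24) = 8.48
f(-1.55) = -5.80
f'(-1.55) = 0.90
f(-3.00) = -5.00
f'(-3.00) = -2.00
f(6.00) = 58.00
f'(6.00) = 16.00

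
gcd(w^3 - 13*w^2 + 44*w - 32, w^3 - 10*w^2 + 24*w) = w - 4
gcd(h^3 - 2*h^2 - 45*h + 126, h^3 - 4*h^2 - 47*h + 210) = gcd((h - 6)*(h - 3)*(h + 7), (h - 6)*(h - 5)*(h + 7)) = h^2 + h - 42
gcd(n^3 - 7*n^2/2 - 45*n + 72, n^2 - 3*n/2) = n - 3/2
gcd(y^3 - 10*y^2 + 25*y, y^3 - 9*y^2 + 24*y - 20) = y - 5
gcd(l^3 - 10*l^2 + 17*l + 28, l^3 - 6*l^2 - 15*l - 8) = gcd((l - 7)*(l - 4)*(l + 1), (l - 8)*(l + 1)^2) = l + 1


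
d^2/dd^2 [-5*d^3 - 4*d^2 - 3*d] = -30*d - 8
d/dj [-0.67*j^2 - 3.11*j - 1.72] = -1.34*j - 3.11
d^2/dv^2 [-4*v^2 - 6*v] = -8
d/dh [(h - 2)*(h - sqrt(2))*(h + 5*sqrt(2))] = 3*h^2 - 4*h + 8*sqrt(2)*h - 8*sqrt(2) - 10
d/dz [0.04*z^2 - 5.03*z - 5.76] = 0.08*z - 5.03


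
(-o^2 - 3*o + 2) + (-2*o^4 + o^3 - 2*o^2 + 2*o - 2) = -2*o^4 + o^3 - 3*o^2 - o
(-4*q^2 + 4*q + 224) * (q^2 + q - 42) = -4*q^4 + 396*q^2 + 56*q - 9408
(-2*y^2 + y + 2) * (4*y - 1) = -8*y^3 + 6*y^2 + 7*y - 2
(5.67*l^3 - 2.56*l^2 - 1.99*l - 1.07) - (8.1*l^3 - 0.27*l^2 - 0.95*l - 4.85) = -2.43*l^3 - 2.29*l^2 - 1.04*l + 3.78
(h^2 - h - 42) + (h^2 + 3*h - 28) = 2*h^2 + 2*h - 70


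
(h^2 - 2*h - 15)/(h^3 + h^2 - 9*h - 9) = (h - 5)/(h^2 - 2*h - 3)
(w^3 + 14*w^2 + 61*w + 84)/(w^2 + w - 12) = (w^2 + 10*w + 21)/(w - 3)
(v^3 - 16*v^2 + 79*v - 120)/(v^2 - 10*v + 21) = (v^2 - 13*v + 40)/(v - 7)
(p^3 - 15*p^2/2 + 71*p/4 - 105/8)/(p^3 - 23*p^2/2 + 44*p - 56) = (p^2 - 4*p + 15/4)/(p^2 - 8*p + 16)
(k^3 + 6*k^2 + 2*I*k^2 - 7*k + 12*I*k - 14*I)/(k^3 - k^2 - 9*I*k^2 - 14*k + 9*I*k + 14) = (k^2 + k*(7 + 2*I) + 14*I)/(k^2 - 9*I*k - 14)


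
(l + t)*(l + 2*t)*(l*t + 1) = l^3*t + 3*l^2*t^2 + l^2 + 2*l*t^3 + 3*l*t + 2*t^2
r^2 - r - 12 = (r - 4)*(r + 3)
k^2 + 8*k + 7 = (k + 1)*(k + 7)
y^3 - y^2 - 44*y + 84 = (y - 6)*(y - 2)*(y + 7)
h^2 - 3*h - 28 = (h - 7)*(h + 4)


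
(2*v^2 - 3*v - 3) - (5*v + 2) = 2*v^2 - 8*v - 5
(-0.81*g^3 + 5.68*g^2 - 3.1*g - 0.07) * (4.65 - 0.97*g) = 0.7857*g^4 - 9.2761*g^3 + 29.419*g^2 - 14.3471*g - 0.3255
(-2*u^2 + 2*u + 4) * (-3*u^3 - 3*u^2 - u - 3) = 6*u^5 - 16*u^3 - 8*u^2 - 10*u - 12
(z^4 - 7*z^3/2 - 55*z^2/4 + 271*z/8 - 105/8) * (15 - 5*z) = -5*z^5 + 65*z^4/2 + 65*z^3/4 - 3005*z^2/8 + 2295*z/4 - 1575/8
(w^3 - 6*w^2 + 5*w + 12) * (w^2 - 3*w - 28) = w^5 - 9*w^4 - 5*w^3 + 165*w^2 - 176*w - 336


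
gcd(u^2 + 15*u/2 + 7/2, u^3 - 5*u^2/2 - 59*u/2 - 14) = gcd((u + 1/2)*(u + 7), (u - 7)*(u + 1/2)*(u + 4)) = u + 1/2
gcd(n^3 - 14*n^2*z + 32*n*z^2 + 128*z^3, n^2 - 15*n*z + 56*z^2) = -n + 8*z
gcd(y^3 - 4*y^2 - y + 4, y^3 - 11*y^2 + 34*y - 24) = y^2 - 5*y + 4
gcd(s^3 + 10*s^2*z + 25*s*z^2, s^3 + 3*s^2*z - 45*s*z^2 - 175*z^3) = s^2 + 10*s*z + 25*z^2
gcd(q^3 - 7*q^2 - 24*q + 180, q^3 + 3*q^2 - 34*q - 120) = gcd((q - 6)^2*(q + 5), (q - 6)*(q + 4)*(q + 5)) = q^2 - q - 30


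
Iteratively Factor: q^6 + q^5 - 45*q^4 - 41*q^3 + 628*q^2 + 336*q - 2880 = (q + 4)*(q^5 - 3*q^4 - 33*q^3 + 91*q^2 + 264*q - 720) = (q + 4)^2*(q^4 - 7*q^3 - 5*q^2 + 111*q - 180) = (q + 4)^3*(q^3 - 11*q^2 + 39*q - 45) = (q - 5)*(q + 4)^3*(q^2 - 6*q + 9) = (q - 5)*(q - 3)*(q + 4)^3*(q - 3)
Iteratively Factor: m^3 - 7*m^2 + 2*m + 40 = (m - 5)*(m^2 - 2*m - 8) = (m - 5)*(m - 4)*(m + 2)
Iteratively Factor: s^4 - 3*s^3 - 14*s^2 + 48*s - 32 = (s - 1)*(s^3 - 2*s^2 - 16*s + 32) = (s - 1)*(s + 4)*(s^2 - 6*s + 8) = (s - 4)*(s - 1)*(s + 4)*(s - 2)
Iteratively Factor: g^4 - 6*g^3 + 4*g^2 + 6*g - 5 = (g - 5)*(g^3 - g^2 - g + 1) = (g - 5)*(g - 1)*(g^2 - 1) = (g - 5)*(g - 1)^2*(g + 1)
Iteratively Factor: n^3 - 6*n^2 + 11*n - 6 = (n - 2)*(n^2 - 4*n + 3) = (n - 2)*(n - 1)*(n - 3)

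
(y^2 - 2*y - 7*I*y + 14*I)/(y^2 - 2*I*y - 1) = (-y^2 + 2*y + 7*I*y - 14*I)/(-y^2 + 2*I*y + 1)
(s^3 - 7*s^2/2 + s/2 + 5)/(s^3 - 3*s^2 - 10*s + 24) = (s^2 - 3*s/2 - 5/2)/(s^2 - s - 12)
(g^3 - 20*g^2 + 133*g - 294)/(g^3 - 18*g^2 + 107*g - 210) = (g - 7)/(g - 5)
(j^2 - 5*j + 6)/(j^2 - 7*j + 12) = (j - 2)/(j - 4)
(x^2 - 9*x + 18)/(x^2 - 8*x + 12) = (x - 3)/(x - 2)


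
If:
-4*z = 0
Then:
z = 0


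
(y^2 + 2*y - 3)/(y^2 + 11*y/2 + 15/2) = 2*(y - 1)/(2*y + 5)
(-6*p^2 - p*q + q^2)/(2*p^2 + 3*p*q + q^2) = (-3*p + q)/(p + q)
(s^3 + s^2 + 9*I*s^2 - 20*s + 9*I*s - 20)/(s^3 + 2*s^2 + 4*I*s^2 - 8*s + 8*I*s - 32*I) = (s^2 + s*(1 + 5*I) + 5*I)/(s^2 + 2*s - 8)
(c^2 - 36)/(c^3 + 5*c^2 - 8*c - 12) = (c - 6)/(c^2 - c - 2)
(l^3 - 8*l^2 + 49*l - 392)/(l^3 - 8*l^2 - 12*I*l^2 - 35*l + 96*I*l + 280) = (l + 7*I)/(l - 5*I)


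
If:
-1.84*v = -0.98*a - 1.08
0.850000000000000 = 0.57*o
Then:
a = 1.87755102040816*v - 1.10204081632653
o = 1.49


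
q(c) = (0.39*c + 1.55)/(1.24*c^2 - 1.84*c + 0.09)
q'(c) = (1.84 - 2.48*c)*(0.39*c + 1.55)/(1.24*c^2 - 1.84*c + 0.09)^2 + 0.39/(1.24*c^2 - 1.84*c + 0.09) = (-0.4836*c^2 - 3.844*c + 2.8871)/(1.5376*c^4 - 4.5632*c^3 + 3.6088*c^2 - 0.3312*c + 0.0081)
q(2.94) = 0.50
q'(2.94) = -0.43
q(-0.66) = 0.70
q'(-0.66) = 1.53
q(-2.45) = 0.05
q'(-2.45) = 0.06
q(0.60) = -3.14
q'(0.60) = 1.26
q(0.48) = -3.42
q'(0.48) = 3.61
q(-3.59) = 0.01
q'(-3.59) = 0.02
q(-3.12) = 0.02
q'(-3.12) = 0.03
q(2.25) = 1.09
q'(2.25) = -1.65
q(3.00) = 0.47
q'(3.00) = -0.40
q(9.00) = 0.06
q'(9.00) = -0.01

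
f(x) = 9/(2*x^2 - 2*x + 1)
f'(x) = 9*(2 - 4*x)/(2*x^2 - 2*x + 1)^2 = 18*(1 - 2*x)/(2*x^2 - 2*x + 1)^2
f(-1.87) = 0.77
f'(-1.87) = 0.62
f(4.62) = 0.26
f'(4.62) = -0.12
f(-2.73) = 0.42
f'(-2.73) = 0.25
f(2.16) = 1.50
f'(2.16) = -1.65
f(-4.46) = 0.18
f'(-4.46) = 0.07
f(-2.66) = 0.44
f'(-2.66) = 0.27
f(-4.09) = 0.21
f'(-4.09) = 0.09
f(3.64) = 0.45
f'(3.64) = -0.28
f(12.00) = 0.03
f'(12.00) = -0.00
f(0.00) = 9.00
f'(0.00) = 18.00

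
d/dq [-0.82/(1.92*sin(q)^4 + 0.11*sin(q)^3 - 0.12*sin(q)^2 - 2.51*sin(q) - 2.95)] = (6.2976*sin(q)^3 + 0.2706*sin(q)^2 - 0.1968*sin(q) - 2.0582)*cos(q)/(-1.92*sin(q)^4 - 0.11*sin(q)^3 + 0.12*sin(q)^2 + 2.51*sin(q) + 2.95)^2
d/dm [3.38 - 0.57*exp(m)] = -0.57*exp(m)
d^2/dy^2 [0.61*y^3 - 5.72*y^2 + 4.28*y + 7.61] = 3.66*y - 11.44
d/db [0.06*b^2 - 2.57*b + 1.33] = 0.12*b - 2.57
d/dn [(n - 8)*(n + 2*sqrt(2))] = 2*n - 8 + 2*sqrt(2)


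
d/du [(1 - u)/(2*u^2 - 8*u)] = (u^2/2 - u + 2)/(u^2*(u^2 - 8*u + 16))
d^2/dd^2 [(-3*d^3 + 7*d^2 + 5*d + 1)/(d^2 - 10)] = 2*(-25*d^3 + 213*d^2 - 750*d + 710)/(d^6 - 30*d^4 + 300*d^2 - 1000)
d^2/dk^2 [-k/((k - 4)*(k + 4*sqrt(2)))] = 2*(-k*(k - 4)^2 - k*(k - 4)*(k + 4*sqrt(2)) - k*(k + 4*sqrt(2))^2 + (k - 4)^2*(k + 4*sqrt(2)) + (k - 4)*(k + 4*sqrt(2))^2)/((k - 4)^3*(k + 4*sqrt(2))^3)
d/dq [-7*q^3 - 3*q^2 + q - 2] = -21*q^2 - 6*q + 1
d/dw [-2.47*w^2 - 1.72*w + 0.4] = -4.94*w - 1.72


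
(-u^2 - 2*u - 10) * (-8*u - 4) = 8*u^3 + 20*u^2 + 88*u + 40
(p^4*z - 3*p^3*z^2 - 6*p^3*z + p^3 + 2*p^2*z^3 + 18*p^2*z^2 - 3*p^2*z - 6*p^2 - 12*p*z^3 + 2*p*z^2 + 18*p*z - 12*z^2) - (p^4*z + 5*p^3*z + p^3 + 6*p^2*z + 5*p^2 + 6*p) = -3*p^3*z^2 - 11*p^3*z + 2*p^2*z^3 + 18*p^2*z^2 - 9*p^2*z - 11*p^2 - 12*p*z^3 + 2*p*z^2 + 18*p*z - 6*p - 12*z^2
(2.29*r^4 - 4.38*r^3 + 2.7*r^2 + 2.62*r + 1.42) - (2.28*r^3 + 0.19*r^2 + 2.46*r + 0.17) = 2.29*r^4 - 6.66*r^3 + 2.51*r^2 + 0.16*r + 1.25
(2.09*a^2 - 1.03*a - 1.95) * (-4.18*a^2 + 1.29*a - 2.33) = -8.7362*a^4 + 7.0015*a^3 + 1.9526*a^2 - 0.1156*a + 4.5435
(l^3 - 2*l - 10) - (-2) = l^3 - 2*l - 8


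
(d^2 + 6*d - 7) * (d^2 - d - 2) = d^4 + 5*d^3 - 15*d^2 - 5*d + 14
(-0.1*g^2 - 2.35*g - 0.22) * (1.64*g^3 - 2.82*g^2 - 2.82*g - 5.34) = -0.164*g^5 - 3.572*g^4 + 6.5482*g^3 + 7.7814*g^2 + 13.1694*g + 1.1748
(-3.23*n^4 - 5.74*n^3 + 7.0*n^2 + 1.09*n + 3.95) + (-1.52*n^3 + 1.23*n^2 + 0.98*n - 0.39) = -3.23*n^4 - 7.26*n^3 + 8.23*n^2 + 2.07*n + 3.56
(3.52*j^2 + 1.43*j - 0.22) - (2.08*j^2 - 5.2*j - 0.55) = 1.44*j^2 + 6.63*j + 0.33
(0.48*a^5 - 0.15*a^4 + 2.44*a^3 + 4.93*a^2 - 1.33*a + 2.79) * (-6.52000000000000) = -3.1296*a^5 + 0.978*a^4 - 15.9088*a^3 - 32.1436*a^2 + 8.6716*a - 18.1908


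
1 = 1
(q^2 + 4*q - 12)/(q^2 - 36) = (q - 2)/(q - 6)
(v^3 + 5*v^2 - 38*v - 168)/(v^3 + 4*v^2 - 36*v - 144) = (v + 7)/(v + 6)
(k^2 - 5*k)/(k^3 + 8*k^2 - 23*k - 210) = k/(k^2 + 13*k + 42)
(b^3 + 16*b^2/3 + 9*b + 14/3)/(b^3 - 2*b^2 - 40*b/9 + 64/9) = 3*(3*b^2 + 10*b + 7)/(9*b^2 - 36*b + 32)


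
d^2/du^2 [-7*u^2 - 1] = -14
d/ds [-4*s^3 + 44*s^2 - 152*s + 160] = -12*s^2 + 88*s - 152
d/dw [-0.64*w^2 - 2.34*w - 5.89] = -1.28*w - 2.34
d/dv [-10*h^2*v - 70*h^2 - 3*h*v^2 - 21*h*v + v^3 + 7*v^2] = -10*h^2 - 6*h*v - 21*h + 3*v^2 + 14*v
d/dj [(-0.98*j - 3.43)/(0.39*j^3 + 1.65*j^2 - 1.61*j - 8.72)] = (0.7644*j^3 + 5.6301*j^2 + 11.319*j + 3.0233)/(0.1521*j^6 + 1.287*j^5 + 1.4667*j^4 - 12.1146*j^3 - 26.1839*j^2 + 28.0784*j + 76.0384)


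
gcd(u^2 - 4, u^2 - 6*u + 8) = u - 2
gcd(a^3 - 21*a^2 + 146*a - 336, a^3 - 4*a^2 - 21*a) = a - 7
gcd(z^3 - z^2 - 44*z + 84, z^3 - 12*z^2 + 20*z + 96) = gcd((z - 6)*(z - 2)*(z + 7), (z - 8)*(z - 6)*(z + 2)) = z - 6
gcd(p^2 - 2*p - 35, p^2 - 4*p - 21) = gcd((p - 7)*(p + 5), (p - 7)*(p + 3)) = p - 7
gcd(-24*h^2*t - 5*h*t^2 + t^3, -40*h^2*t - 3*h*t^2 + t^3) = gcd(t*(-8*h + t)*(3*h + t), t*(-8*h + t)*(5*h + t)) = -8*h*t + t^2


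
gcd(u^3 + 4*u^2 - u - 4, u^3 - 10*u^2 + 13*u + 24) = u + 1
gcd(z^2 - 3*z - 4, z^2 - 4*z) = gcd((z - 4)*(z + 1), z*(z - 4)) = z - 4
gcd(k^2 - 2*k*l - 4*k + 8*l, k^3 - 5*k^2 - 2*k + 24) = k - 4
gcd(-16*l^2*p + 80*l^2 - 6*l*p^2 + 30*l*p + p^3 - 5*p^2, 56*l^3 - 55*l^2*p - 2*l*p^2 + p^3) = -8*l + p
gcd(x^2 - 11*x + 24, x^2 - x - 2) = 1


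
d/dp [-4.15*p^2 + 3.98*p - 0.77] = 3.98 - 8.3*p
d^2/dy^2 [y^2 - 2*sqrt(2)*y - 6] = 2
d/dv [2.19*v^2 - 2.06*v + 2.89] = 4.38*v - 2.06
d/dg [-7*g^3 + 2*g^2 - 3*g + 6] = -21*g^2 + 4*g - 3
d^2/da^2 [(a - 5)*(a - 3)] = 2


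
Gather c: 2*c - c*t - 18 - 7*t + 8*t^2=c*(2 - t) + 8*t^2 - 7*t - 18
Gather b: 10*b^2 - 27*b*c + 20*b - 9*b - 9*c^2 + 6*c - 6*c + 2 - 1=10*b^2 + b*(11 - 27*c) - 9*c^2 + 1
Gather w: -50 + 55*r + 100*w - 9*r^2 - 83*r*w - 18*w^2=-9*r^2 + 55*r - 18*w^2 + w*(100 - 83*r) - 50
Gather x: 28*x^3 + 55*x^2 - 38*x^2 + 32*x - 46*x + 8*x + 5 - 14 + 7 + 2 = 28*x^3 + 17*x^2 - 6*x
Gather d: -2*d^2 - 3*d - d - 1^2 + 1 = -2*d^2 - 4*d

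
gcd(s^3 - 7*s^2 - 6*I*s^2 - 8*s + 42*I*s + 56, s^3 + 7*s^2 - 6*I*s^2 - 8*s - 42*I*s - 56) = s^2 - 6*I*s - 8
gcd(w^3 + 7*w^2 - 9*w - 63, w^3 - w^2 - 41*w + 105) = w^2 + 4*w - 21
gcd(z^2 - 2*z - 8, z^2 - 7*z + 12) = z - 4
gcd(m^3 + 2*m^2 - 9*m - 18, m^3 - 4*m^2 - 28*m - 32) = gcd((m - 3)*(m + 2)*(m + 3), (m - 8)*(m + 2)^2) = m + 2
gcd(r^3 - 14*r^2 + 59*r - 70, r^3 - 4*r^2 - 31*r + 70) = r^2 - 9*r + 14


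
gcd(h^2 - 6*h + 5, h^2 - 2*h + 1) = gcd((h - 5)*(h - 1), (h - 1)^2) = h - 1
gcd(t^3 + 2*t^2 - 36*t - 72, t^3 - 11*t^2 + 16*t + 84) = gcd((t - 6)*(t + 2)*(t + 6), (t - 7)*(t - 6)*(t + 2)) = t^2 - 4*t - 12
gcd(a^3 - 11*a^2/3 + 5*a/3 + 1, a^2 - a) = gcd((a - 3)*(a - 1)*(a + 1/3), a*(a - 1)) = a - 1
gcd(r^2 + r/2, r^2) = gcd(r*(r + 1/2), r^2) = r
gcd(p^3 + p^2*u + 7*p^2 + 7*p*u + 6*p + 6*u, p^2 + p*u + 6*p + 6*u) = p^2 + p*u + 6*p + 6*u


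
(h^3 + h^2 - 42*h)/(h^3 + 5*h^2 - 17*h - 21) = h*(h - 6)/(h^2 - 2*h - 3)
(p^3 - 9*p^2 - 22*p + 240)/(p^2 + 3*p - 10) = (p^2 - 14*p + 48)/(p - 2)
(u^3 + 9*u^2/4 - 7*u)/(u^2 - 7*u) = (u^2 + 9*u/4 - 7)/(u - 7)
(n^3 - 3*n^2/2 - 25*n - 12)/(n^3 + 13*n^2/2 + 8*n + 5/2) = (n^2 - 2*n - 24)/(n^2 + 6*n + 5)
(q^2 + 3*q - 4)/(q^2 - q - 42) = (-q^2 - 3*q + 4)/(-q^2 + q + 42)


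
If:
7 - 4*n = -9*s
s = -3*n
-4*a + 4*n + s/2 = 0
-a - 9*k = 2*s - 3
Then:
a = 35/248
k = 1045/2232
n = 7/31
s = -21/31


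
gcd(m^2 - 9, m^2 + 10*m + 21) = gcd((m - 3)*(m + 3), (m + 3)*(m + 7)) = m + 3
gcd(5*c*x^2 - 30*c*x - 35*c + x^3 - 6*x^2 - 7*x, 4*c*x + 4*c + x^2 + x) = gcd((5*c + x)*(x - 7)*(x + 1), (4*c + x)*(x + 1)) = x + 1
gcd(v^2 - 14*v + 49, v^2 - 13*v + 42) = v - 7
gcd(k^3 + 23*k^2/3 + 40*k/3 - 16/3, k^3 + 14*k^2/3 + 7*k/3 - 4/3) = k^2 + 11*k/3 - 4/3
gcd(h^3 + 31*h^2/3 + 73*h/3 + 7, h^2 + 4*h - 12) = 1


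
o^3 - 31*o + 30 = (o - 5)*(o - 1)*(o + 6)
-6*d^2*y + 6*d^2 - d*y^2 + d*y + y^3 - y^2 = (-3*d + y)*(2*d + y)*(y - 1)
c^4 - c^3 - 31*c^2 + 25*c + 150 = (c - 5)*(c - 3)*(c + 2)*(c + 5)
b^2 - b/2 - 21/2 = (b - 7/2)*(b + 3)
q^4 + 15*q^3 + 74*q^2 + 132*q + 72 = (q + 1)*(q + 2)*(q + 6)^2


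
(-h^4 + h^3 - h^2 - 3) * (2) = -2*h^4 + 2*h^3 - 2*h^2 - 6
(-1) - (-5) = 4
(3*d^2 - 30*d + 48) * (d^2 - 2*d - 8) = 3*d^4 - 36*d^3 + 84*d^2 + 144*d - 384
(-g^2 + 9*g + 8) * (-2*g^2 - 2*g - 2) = 2*g^4 - 16*g^3 - 32*g^2 - 34*g - 16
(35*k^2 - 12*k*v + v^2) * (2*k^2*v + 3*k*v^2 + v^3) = 70*k^4*v + 81*k^3*v^2 + k^2*v^3 - 9*k*v^4 + v^5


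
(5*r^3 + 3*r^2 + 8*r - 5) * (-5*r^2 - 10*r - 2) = -25*r^5 - 65*r^4 - 80*r^3 - 61*r^2 + 34*r + 10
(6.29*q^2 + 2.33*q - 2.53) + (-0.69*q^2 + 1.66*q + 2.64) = 5.6*q^2 + 3.99*q + 0.11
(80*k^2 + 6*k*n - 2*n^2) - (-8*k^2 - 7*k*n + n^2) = 88*k^2 + 13*k*n - 3*n^2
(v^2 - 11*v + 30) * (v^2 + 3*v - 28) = v^4 - 8*v^3 - 31*v^2 + 398*v - 840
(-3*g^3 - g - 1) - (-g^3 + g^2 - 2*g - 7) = -2*g^3 - g^2 + g + 6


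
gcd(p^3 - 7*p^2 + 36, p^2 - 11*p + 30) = p - 6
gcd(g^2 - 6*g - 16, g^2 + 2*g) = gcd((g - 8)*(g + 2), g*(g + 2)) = g + 2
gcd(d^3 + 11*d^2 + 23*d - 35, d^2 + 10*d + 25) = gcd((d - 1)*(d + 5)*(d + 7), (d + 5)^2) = d + 5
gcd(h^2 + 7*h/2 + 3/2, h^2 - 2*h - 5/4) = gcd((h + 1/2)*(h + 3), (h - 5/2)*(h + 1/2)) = h + 1/2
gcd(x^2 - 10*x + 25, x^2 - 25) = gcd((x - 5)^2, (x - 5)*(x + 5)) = x - 5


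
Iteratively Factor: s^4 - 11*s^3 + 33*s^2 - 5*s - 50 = (s + 1)*(s^3 - 12*s^2 + 45*s - 50) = (s - 2)*(s + 1)*(s^2 - 10*s + 25) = (s - 5)*(s - 2)*(s + 1)*(s - 5)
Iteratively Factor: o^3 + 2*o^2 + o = (o + 1)*(o^2 + o) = o*(o + 1)*(o + 1)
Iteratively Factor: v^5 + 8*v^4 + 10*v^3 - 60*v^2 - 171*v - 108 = (v + 4)*(v^4 + 4*v^3 - 6*v^2 - 36*v - 27) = (v + 3)*(v + 4)*(v^3 + v^2 - 9*v - 9) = (v + 1)*(v + 3)*(v + 4)*(v^2 - 9) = (v - 3)*(v + 1)*(v + 3)*(v + 4)*(v + 3)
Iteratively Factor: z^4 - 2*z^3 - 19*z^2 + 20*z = (z - 1)*(z^3 - z^2 - 20*z) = (z - 5)*(z - 1)*(z^2 + 4*z) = (z - 5)*(z - 1)*(z + 4)*(z)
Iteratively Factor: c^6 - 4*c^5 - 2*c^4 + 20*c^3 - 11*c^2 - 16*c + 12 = (c - 1)*(c^5 - 3*c^4 - 5*c^3 + 15*c^2 + 4*c - 12) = (c - 3)*(c - 1)*(c^4 - 5*c^2 + 4) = (c - 3)*(c - 1)*(c + 2)*(c^3 - 2*c^2 - c + 2) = (c - 3)*(c - 1)^2*(c + 2)*(c^2 - c - 2) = (c - 3)*(c - 2)*(c - 1)^2*(c + 2)*(c + 1)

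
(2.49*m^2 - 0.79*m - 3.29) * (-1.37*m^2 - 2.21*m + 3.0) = -3.4113*m^4 - 4.4206*m^3 + 13.7232*m^2 + 4.9009*m - 9.87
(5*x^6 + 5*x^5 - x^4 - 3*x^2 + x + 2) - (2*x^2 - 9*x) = 5*x^6 + 5*x^5 - x^4 - 5*x^2 + 10*x + 2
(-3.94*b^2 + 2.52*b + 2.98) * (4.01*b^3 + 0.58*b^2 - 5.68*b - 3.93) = -15.7994*b^5 + 7.82*b^4 + 35.7906*b^3 + 2.899*b^2 - 26.83*b - 11.7114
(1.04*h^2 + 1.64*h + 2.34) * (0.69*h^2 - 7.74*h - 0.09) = 0.7176*h^4 - 6.918*h^3 - 11.1726*h^2 - 18.2592*h - 0.2106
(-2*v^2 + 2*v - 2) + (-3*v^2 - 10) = -5*v^2 + 2*v - 12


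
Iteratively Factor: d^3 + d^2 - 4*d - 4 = (d - 2)*(d^2 + 3*d + 2) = (d - 2)*(d + 2)*(d + 1)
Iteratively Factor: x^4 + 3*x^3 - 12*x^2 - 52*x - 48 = (x + 3)*(x^3 - 12*x - 16) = (x - 4)*(x + 3)*(x^2 + 4*x + 4) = (x - 4)*(x + 2)*(x + 3)*(x + 2)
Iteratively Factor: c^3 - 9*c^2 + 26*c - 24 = (c - 2)*(c^2 - 7*c + 12) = (c - 3)*(c - 2)*(c - 4)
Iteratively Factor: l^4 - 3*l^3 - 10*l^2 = (l + 2)*(l^3 - 5*l^2) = l*(l + 2)*(l^2 - 5*l) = l^2*(l + 2)*(l - 5)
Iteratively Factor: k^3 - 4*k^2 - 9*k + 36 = (k - 4)*(k^2 - 9) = (k - 4)*(k + 3)*(k - 3)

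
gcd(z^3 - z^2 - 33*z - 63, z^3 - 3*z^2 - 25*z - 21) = z^2 - 4*z - 21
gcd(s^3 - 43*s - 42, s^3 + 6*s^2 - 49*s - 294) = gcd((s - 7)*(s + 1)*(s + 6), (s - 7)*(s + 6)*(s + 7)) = s^2 - s - 42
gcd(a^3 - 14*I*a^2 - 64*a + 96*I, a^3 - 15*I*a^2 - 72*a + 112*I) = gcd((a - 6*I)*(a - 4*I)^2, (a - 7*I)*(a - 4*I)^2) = a^2 - 8*I*a - 16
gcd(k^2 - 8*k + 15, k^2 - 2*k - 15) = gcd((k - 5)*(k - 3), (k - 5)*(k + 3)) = k - 5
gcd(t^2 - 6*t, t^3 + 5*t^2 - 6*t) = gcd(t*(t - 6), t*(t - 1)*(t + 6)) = t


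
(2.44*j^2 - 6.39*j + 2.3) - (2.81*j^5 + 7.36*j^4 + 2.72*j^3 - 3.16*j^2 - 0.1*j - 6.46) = -2.81*j^5 - 7.36*j^4 - 2.72*j^3 + 5.6*j^2 - 6.29*j + 8.76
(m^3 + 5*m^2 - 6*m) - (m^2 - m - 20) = m^3 + 4*m^2 - 5*m + 20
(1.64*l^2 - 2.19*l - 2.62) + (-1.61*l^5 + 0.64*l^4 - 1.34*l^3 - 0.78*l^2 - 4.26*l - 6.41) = -1.61*l^5 + 0.64*l^4 - 1.34*l^3 + 0.86*l^2 - 6.45*l - 9.03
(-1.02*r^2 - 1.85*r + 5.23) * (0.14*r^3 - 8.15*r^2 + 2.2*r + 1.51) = -0.1428*r^5 + 8.054*r^4 + 13.5657*r^3 - 48.2347*r^2 + 8.7125*r + 7.8973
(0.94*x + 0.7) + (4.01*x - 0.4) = 4.95*x + 0.3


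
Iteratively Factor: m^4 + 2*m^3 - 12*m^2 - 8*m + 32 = (m + 4)*(m^3 - 2*m^2 - 4*m + 8) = (m - 2)*(m + 4)*(m^2 - 4) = (m - 2)^2*(m + 4)*(m + 2)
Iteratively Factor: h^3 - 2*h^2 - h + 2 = (h - 2)*(h^2 - 1) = (h - 2)*(h - 1)*(h + 1)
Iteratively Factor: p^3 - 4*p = (p - 2)*(p^2 + 2*p) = (p - 2)*(p + 2)*(p)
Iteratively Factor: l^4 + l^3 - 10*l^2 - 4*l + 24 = (l - 2)*(l^3 + 3*l^2 - 4*l - 12) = (l - 2)^2*(l^2 + 5*l + 6) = (l - 2)^2*(l + 3)*(l + 2)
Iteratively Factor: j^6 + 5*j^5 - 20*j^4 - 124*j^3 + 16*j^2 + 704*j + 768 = (j + 2)*(j^5 + 3*j^4 - 26*j^3 - 72*j^2 + 160*j + 384) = (j + 2)*(j + 4)*(j^4 - j^3 - 22*j^2 + 16*j + 96) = (j + 2)^2*(j + 4)*(j^3 - 3*j^2 - 16*j + 48) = (j - 3)*(j + 2)^2*(j + 4)*(j^2 - 16) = (j - 4)*(j - 3)*(j + 2)^2*(j + 4)*(j + 4)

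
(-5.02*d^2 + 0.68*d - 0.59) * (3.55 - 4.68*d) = 23.4936*d^3 - 21.0034*d^2 + 5.1752*d - 2.0945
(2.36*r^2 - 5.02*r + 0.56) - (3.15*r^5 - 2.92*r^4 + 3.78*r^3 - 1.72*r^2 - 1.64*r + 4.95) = -3.15*r^5 + 2.92*r^4 - 3.78*r^3 + 4.08*r^2 - 3.38*r - 4.39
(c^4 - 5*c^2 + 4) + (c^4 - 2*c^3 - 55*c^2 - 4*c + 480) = 2*c^4 - 2*c^3 - 60*c^2 - 4*c + 484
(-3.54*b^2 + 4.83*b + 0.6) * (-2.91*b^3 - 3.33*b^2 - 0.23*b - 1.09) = 10.3014*b^5 - 2.2671*b^4 - 17.0157*b^3 + 0.7497*b^2 - 5.4027*b - 0.654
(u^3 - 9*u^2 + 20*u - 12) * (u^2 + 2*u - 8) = u^5 - 7*u^4 - 6*u^3 + 100*u^2 - 184*u + 96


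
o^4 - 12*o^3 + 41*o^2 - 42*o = o*(o - 7)*(o - 3)*(o - 2)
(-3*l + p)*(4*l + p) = -12*l^2 + l*p + p^2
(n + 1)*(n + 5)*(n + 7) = n^3 + 13*n^2 + 47*n + 35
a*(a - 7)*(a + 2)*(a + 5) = a^4 - 39*a^2 - 70*a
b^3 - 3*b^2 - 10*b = b*(b - 5)*(b + 2)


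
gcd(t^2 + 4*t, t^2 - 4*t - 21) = 1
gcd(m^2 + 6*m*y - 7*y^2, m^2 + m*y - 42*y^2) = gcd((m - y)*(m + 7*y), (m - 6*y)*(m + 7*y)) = m + 7*y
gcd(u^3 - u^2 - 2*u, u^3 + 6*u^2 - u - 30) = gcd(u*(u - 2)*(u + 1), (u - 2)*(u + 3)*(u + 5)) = u - 2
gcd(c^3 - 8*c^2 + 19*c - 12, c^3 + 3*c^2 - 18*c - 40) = c - 4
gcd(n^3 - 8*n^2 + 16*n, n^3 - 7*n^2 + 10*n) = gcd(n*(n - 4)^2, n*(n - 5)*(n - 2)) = n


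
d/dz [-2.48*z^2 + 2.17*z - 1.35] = 2.17 - 4.96*z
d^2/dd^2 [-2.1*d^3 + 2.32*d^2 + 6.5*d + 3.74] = 4.64 - 12.6*d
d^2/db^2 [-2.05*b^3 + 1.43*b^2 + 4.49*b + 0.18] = 2.86 - 12.3*b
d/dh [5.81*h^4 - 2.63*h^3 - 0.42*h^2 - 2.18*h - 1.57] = 23.24*h^3 - 7.89*h^2 - 0.84*h - 2.18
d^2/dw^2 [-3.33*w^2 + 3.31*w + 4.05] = -6.66000000000000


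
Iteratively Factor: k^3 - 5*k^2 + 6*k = (k - 2)*(k^2 - 3*k) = k*(k - 2)*(k - 3)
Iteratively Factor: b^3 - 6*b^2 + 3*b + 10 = (b - 2)*(b^2 - 4*b - 5) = (b - 5)*(b - 2)*(b + 1)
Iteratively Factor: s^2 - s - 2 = (s - 2)*(s + 1)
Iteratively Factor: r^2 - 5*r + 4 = (r - 1)*(r - 4)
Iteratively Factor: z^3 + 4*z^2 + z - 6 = (z + 3)*(z^2 + z - 2) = (z + 2)*(z + 3)*(z - 1)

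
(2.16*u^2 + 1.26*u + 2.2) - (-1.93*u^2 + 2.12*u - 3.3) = 4.09*u^2 - 0.86*u + 5.5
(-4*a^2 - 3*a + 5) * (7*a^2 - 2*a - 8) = -28*a^4 - 13*a^3 + 73*a^2 + 14*a - 40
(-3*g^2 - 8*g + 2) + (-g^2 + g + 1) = -4*g^2 - 7*g + 3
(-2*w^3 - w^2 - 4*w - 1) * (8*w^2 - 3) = -16*w^5 - 8*w^4 - 26*w^3 - 5*w^2 + 12*w + 3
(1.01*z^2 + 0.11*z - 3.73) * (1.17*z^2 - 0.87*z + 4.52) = 1.1817*z^4 - 0.75*z^3 + 0.1054*z^2 + 3.7423*z - 16.8596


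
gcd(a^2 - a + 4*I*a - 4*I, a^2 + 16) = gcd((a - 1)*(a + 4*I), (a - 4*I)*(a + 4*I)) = a + 4*I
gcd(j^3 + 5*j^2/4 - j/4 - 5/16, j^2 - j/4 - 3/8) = j + 1/2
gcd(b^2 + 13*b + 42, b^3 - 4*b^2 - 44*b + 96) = b + 6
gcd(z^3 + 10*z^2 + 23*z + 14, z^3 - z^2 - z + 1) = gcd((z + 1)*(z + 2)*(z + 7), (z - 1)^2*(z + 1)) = z + 1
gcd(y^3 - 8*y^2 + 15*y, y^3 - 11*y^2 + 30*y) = y^2 - 5*y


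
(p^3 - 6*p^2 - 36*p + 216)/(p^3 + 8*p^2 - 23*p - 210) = (p^2 - 12*p + 36)/(p^2 + 2*p - 35)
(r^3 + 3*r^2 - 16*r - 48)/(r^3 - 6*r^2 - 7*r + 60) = (r + 4)/(r - 5)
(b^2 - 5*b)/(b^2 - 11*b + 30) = b/(b - 6)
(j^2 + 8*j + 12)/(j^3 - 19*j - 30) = (j + 6)/(j^2 - 2*j - 15)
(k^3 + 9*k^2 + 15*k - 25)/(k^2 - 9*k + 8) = (k^2 + 10*k + 25)/(k - 8)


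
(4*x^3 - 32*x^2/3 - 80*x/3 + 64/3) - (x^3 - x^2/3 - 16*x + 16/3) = 3*x^3 - 31*x^2/3 - 32*x/3 + 16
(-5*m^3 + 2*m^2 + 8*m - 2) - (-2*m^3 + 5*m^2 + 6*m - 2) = -3*m^3 - 3*m^2 + 2*m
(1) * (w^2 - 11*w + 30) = w^2 - 11*w + 30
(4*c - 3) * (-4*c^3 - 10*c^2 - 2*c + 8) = -16*c^4 - 28*c^3 + 22*c^2 + 38*c - 24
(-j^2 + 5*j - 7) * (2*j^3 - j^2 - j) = -2*j^5 + 11*j^4 - 18*j^3 + 2*j^2 + 7*j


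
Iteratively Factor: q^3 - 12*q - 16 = (q + 2)*(q^2 - 2*q - 8) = (q + 2)^2*(q - 4)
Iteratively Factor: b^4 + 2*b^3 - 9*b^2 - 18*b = (b)*(b^3 + 2*b^2 - 9*b - 18) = b*(b - 3)*(b^2 + 5*b + 6) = b*(b - 3)*(b + 2)*(b + 3)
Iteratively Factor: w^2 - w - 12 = (w + 3)*(w - 4)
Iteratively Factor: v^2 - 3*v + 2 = (v - 2)*(v - 1)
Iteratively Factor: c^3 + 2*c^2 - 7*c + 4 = (c + 4)*(c^2 - 2*c + 1) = (c - 1)*(c + 4)*(c - 1)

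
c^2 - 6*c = c*(c - 6)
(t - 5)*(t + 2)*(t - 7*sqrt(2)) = t^3 - 7*sqrt(2)*t^2 - 3*t^2 - 10*t + 21*sqrt(2)*t + 70*sqrt(2)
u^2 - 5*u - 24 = (u - 8)*(u + 3)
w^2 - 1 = (w - 1)*(w + 1)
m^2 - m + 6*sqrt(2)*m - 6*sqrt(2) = (m - 1)*(m + 6*sqrt(2))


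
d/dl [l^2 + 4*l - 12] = 2*l + 4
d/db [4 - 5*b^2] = -10*b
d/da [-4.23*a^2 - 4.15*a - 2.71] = -8.46*a - 4.15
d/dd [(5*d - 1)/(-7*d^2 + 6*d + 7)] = (35*d^2 - 14*d + 41)/(49*d^4 - 84*d^3 - 62*d^2 + 84*d + 49)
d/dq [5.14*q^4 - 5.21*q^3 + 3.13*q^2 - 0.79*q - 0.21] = 20.56*q^3 - 15.63*q^2 + 6.26*q - 0.79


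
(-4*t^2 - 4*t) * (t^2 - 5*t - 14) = -4*t^4 + 16*t^3 + 76*t^2 + 56*t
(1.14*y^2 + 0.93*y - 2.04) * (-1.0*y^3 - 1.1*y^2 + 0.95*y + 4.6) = -1.14*y^5 - 2.184*y^4 + 2.1*y^3 + 8.3715*y^2 + 2.34*y - 9.384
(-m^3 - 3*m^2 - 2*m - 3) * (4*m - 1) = -4*m^4 - 11*m^3 - 5*m^2 - 10*m + 3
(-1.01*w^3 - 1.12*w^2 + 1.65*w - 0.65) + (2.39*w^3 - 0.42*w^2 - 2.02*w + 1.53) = 1.38*w^3 - 1.54*w^2 - 0.37*w + 0.88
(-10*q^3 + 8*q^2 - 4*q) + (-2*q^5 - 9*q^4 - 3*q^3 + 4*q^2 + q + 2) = -2*q^5 - 9*q^4 - 13*q^3 + 12*q^2 - 3*q + 2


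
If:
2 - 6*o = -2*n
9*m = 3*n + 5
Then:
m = o + 2/9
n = 3*o - 1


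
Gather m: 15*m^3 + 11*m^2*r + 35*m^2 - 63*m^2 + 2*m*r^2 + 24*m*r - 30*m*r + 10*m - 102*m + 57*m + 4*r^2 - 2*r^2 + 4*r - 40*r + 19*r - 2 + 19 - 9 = 15*m^3 + m^2*(11*r - 28) + m*(2*r^2 - 6*r - 35) + 2*r^2 - 17*r + 8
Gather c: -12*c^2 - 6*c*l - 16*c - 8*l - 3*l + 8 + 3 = -12*c^2 + c*(-6*l - 16) - 11*l + 11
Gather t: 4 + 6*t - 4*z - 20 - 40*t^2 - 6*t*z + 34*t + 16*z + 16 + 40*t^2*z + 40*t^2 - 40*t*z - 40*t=40*t^2*z - 46*t*z + 12*z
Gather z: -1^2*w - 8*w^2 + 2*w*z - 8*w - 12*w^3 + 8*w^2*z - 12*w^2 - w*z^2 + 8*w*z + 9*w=-12*w^3 - 20*w^2 - w*z^2 + z*(8*w^2 + 10*w)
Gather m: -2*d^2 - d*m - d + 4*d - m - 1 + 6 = -2*d^2 + 3*d + m*(-d - 1) + 5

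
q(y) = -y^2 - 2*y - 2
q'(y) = -2*y - 2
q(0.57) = -3.46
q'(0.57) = -3.14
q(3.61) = -22.25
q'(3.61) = -9.22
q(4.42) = -30.38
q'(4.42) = -10.84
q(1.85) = -9.12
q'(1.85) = -5.70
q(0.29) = -2.66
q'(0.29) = -2.58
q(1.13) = -5.54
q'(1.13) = -4.26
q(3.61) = -22.25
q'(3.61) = -9.22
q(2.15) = -10.92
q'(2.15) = -6.30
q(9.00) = -101.00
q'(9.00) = -20.00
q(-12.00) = -122.00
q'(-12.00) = 22.00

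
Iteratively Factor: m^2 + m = (m)*(m + 1)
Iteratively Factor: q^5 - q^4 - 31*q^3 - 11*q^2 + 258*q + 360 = (q - 4)*(q^4 + 3*q^3 - 19*q^2 - 87*q - 90) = (q - 4)*(q + 2)*(q^3 + q^2 - 21*q - 45) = (q - 4)*(q + 2)*(q + 3)*(q^2 - 2*q - 15) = (q - 4)*(q + 2)*(q + 3)^2*(q - 5)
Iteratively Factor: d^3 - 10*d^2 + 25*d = (d - 5)*(d^2 - 5*d) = d*(d - 5)*(d - 5)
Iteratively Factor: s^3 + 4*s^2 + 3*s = (s + 1)*(s^2 + 3*s) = (s + 1)*(s + 3)*(s)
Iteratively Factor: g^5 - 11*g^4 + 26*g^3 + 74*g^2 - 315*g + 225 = (g - 3)*(g^4 - 8*g^3 + 2*g^2 + 80*g - 75) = (g - 3)*(g + 3)*(g^3 - 11*g^2 + 35*g - 25) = (g - 3)*(g - 1)*(g + 3)*(g^2 - 10*g + 25) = (g - 5)*(g - 3)*(g - 1)*(g + 3)*(g - 5)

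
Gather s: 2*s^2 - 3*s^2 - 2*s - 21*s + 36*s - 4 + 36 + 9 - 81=-s^2 + 13*s - 40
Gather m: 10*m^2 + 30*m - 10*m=10*m^2 + 20*m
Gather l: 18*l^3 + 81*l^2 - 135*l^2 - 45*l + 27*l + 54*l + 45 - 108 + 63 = 18*l^3 - 54*l^2 + 36*l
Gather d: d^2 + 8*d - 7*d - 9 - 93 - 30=d^2 + d - 132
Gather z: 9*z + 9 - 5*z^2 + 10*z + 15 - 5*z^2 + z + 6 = -10*z^2 + 20*z + 30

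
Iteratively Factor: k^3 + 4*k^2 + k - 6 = (k + 2)*(k^2 + 2*k - 3) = (k - 1)*(k + 2)*(k + 3)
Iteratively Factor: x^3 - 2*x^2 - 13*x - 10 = (x + 1)*(x^2 - 3*x - 10) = (x + 1)*(x + 2)*(x - 5)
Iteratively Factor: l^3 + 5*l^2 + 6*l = (l + 3)*(l^2 + 2*l) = l*(l + 3)*(l + 2)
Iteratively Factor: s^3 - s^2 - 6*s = (s + 2)*(s^2 - 3*s) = (s - 3)*(s + 2)*(s)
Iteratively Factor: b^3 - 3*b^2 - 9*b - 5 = (b - 5)*(b^2 + 2*b + 1) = (b - 5)*(b + 1)*(b + 1)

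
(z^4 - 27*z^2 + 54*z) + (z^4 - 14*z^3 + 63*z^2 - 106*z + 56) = 2*z^4 - 14*z^3 + 36*z^2 - 52*z + 56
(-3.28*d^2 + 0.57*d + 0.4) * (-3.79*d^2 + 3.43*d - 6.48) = 12.4312*d^4 - 13.4107*d^3 + 21.6935*d^2 - 2.3216*d - 2.592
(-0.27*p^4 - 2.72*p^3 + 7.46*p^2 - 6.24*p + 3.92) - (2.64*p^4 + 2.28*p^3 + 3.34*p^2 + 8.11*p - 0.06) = -2.91*p^4 - 5.0*p^3 + 4.12*p^2 - 14.35*p + 3.98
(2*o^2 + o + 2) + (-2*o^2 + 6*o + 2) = 7*o + 4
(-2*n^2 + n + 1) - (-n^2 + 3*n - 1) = -n^2 - 2*n + 2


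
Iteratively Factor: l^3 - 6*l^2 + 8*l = (l)*(l^2 - 6*l + 8) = l*(l - 4)*(l - 2)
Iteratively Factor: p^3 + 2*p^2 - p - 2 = (p + 1)*(p^2 + p - 2) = (p - 1)*(p + 1)*(p + 2)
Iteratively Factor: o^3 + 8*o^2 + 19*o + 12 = (o + 1)*(o^2 + 7*o + 12) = (o + 1)*(o + 4)*(o + 3)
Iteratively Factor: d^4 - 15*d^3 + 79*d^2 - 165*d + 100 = (d - 5)*(d^3 - 10*d^2 + 29*d - 20) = (d - 5)*(d - 4)*(d^2 - 6*d + 5) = (d - 5)^2*(d - 4)*(d - 1)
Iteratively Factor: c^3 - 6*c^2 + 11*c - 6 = (c - 1)*(c^2 - 5*c + 6) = (c - 2)*(c - 1)*(c - 3)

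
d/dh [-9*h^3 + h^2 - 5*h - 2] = -27*h^2 + 2*h - 5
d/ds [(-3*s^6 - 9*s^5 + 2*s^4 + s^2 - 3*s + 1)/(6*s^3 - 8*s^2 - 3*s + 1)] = s*(-54*s^7 - 12*s^6 + 273*s^5 + 58*s^4 - 69*s^3 + 44*s^2 - 45*s + 18)/(36*s^6 - 96*s^5 + 28*s^4 + 60*s^3 - 7*s^2 - 6*s + 1)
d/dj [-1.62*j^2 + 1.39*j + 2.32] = 1.39 - 3.24*j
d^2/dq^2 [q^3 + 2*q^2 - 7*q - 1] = 6*q + 4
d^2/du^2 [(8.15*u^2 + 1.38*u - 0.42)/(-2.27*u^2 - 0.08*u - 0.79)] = (-11.261924*u^3 + 100.677678*u^2 + 15.306156*u - 11.499394)/(11.697083*u^6 + 1.236696*u^5 + 12.255957*u^4 + 0.861296*u^3 + 4.265289*u^2 + 0.149784*u + 0.493039)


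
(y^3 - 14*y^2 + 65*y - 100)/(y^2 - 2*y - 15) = (y^2 - 9*y + 20)/(y + 3)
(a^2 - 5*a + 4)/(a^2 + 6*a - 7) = (a - 4)/(a + 7)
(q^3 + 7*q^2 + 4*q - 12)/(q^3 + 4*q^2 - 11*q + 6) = (q + 2)/(q - 1)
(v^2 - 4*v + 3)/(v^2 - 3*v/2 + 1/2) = 2*(v - 3)/(2*v - 1)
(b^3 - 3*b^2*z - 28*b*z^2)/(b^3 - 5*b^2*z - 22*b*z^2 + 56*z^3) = b/(b - 2*z)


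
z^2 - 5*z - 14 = (z - 7)*(z + 2)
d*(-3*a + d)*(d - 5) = -3*a*d^2 + 15*a*d + d^3 - 5*d^2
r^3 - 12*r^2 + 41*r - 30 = (r - 6)*(r - 5)*(r - 1)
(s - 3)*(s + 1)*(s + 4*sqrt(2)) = s^3 - 2*s^2 + 4*sqrt(2)*s^2 - 8*sqrt(2)*s - 3*s - 12*sqrt(2)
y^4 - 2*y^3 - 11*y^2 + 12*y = y*(y - 4)*(y - 1)*(y + 3)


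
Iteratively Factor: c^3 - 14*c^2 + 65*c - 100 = (c - 5)*(c^2 - 9*c + 20) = (c - 5)*(c - 4)*(c - 5)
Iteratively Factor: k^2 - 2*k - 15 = (k - 5)*(k + 3)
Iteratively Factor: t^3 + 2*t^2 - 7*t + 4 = (t - 1)*(t^2 + 3*t - 4) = (t - 1)*(t + 4)*(t - 1)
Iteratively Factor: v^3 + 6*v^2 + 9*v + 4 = (v + 1)*(v^2 + 5*v + 4) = (v + 1)^2*(v + 4)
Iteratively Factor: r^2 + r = (r)*(r + 1)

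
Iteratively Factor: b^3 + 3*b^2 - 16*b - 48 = (b + 3)*(b^2 - 16) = (b - 4)*(b + 3)*(b + 4)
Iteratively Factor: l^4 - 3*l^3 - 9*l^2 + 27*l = (l)*(l^3 - 3*l^2 - 9*l + 27) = l*(l + 3)*(l^2 - 6*l + 9) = l*(l - 3)*(l + 3)*(l - 3)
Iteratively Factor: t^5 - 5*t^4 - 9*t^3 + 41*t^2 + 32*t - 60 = (t + 2)*(t^4 - 7*t^3 + 5*t^2 + 31*t - 30) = (t - 3)*(t + 2)*(t^3 - 4*t^2 - 7*t + 10) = (t - 3)*(t - 1)*(t + 2)*(t^2 - 3*t - 10) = (t - 5)*(t - 3)*(t - 1)*(t + 2)*(t + 2)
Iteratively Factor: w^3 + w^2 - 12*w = (w + 4)*(w^2 - 3*w) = w*(w + 4)*(w - 3)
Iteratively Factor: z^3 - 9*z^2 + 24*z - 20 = (z - 5)*(z^2 - 4*z + 4) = (z - 5)*(z - 2)*(z - 2)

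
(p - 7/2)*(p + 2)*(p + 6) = p^3 + 9*p^2/2 - 16*p - 42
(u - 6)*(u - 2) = u^2 - 8*u + 12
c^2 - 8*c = c*(c - 8)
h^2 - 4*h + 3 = (h - 3)*(h - 1)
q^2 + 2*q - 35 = (q - 5)*(q + 7)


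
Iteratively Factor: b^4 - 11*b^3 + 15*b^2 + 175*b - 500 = (b - 5)*(b^3 - 6*b^2 - 15*b + 100) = (b - 5)*(b + 4)*(b^2 - 10*b + 25) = (b - 5)^2*(b + 4)*(b - 5)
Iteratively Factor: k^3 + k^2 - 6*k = (k)*(k^2 + k - 6) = k*(k + 3)*(k - 2)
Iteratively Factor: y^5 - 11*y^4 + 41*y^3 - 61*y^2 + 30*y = (y - 2)*(y^4 - 9*y^3 + 23*y^2 - 15*y) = (y - 3)*(y - 2)*(y^3 - 6*y^2 + 5*y) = (y - 3)*(y - 2)*(y - 1)*(y^2 - 5*y) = (y - 5)*(y - 3)*(y - 2)*(y - 1)*(y)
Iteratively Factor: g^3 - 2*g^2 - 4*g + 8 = (g - 2)*(g^2 - 4) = (g - 2)^2*(g + 2)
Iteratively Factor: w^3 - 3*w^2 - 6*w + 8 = (w - 4)*(w^2 + w - 2) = (w - 4)*(w + 2)*(w - 1)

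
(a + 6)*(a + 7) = a^2 + 13*a + 42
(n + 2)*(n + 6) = n^2 + 8*n + 12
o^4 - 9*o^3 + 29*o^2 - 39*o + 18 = (o - 3)^2*(o - 2)*(o - 1)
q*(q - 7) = q^2 - 7*q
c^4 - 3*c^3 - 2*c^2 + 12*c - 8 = (c - 2)^2*(c - 1)*(c + 2)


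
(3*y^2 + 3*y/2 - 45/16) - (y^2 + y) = 2*y^2 + y/2 - 45/16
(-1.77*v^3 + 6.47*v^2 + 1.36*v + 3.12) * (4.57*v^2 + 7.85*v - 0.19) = -8.0889*v^5 + 15.6734*v^4 + 57.341*v^3 + 23.7051*v^2 + 24.2336*v - 0.5928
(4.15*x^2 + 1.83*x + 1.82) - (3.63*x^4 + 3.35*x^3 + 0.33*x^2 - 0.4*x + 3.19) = -3.63*x^4 - 3.35*x^3 + 3.82*x^2 + 2.23*x - 1.37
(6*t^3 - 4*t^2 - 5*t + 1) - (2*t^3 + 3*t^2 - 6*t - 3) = 4*t^3 - 7*t^2 + t + 4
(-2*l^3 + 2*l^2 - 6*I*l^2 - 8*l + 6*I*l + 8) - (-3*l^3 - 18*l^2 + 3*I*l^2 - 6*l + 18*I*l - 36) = l^3 + 20*l^2 - 9*I*l^2 - 2*l - 12*I*l + 44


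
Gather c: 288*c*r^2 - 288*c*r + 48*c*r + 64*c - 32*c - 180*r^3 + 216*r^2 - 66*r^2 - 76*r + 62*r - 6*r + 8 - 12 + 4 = c*(288*r^2 - 240*r + 32) - 180*r^3 + 150*r^2 - 20*r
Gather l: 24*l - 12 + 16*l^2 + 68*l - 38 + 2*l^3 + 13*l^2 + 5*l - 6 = 2*l^3 + 29*l^2 + 97*l - 56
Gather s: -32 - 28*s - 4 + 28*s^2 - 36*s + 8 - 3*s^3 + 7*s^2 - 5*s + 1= -3*s^3 + 35*s^2 - 69*s - 27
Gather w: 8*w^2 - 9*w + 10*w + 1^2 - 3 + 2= 8*w^2 + w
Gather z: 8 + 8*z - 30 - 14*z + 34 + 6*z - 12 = 0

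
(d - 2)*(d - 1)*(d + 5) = d^3 + 2*d^2 - 13*d + 10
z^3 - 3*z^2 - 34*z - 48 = (z - 8)*(z + 2)*(z + 3)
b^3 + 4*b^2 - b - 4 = (b - 1)*(b + 1)*(b + 4)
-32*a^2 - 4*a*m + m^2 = (-8*a + m)*(4*a + m)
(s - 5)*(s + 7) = s^2 + 2*s - 35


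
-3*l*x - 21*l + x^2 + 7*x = (-3*l + x)*(x + 7)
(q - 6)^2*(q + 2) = q^3 - 10*q^2 + 12*q + 72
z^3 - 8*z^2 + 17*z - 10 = (z - 5)*(z - 2)*(z - 1)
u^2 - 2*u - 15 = (u - 5)*(u + 3)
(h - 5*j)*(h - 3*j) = h^2 - 8*h*j + 15*j^2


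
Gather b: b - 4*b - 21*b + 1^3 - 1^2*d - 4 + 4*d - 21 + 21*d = -24*b + 24*d - 24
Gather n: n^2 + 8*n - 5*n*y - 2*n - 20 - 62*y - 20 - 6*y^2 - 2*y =n^2 + n*(6 - 5*y) - 6*y^2 - 64*y - 40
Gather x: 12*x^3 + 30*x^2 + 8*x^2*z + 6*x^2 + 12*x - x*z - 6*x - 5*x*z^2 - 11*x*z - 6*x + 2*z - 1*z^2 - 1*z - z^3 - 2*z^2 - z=12*x^3 + x^2*(8*z + 36) + x*(-5*z^2 - 12*z) - z^3 - 3*z^2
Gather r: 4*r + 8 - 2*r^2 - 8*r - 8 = -2*r^2 - 4*r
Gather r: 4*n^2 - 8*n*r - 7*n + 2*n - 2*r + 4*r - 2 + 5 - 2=4*n^2 - 5*n + r*(2 - 8*n) + 1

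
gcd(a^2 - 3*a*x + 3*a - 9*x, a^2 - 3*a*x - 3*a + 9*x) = -a + 3*x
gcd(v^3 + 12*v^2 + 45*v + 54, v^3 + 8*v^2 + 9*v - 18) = v^2 + 9*v + 18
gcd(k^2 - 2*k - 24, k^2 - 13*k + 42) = k - 6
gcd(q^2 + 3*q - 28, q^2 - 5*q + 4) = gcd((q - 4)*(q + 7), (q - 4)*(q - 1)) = q - 4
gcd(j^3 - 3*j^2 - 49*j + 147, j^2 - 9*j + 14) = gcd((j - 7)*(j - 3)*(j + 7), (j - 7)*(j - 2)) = j - 7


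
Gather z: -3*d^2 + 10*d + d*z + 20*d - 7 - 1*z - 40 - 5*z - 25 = -3*d^2 + 30*d + z*(d - 6) - 72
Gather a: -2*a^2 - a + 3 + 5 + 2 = -2*a^2 - a + 10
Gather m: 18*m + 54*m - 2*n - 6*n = 72*m - 8*n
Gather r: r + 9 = r + 9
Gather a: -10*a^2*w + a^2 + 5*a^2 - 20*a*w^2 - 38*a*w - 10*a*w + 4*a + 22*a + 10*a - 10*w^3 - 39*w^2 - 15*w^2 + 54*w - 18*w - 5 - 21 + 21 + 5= a^2*(6 - 10*w) + a*(-20*w^2 - 48*w + 36) - 10*w^3 - 54*w^2 + 36*w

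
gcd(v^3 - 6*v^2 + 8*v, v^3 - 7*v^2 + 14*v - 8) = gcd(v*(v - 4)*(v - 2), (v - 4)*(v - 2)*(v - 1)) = v^2 - 6*v + 8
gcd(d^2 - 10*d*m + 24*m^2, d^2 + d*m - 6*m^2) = 1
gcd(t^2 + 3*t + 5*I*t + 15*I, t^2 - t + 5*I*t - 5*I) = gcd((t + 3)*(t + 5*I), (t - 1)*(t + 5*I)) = t + 5*I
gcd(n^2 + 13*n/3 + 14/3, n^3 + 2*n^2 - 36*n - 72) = n + 2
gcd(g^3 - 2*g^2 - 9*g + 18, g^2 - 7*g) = 1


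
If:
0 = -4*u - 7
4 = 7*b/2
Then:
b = 8/7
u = -7/4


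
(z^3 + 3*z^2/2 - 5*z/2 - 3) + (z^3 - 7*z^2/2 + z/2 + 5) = 2*z^3 - 2*z^2 - 2*z + 2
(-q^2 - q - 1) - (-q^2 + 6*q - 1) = -7*q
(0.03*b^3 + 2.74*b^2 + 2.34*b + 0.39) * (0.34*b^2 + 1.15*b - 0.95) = 0.0102*b^5 + 0.9661*b^4 + 3.9181*b^3 + 0.2206*b^2 - 1.7745*b - 0.3705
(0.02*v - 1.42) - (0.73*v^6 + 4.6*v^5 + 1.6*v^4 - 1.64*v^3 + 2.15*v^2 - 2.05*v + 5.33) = -0.73*v^6 - 4.6*v^5 - 1.6*v^4 + 1.64*v^3 - 2.15*v^2 + 2.07*v - 6.75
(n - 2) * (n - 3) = n^2 - 5*n + 6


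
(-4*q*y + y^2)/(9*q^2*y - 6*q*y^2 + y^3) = (-4*q + y)/(9*q^2 - 6*q*y + y^2)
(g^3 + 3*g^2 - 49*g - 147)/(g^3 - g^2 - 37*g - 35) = (g^2 + 10*g + 21)/(g^2 + 6*g + 5)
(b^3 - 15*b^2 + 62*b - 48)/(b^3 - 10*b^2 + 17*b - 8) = (b - 6)/(b - 1)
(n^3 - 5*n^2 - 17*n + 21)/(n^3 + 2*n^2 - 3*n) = (n - 7)/n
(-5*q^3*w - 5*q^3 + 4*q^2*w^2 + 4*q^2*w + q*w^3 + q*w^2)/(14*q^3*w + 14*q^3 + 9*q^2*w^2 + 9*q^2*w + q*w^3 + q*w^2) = (-5*q^2 + 4*q*w + w^2)/(14*q^2 + 9*q*w + w^2)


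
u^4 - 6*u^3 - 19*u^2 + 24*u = u*(u - 8)*(u - 1)*(u + 3)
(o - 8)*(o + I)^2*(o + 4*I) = o^4 - 8*o^3 + 6*I*o^3 - 9*o^2 - 48*I*o^2 + 72*o - 4*I*o + 32*I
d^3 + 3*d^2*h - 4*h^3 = (d - h)*(d + 2*h)^2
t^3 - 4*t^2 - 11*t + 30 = (t - 5)*(t - 2)*(t + 3)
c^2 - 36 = (c - 6)*(c + 6)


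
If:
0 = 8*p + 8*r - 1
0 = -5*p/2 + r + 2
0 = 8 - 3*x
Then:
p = 17/28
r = -27/56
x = 8/3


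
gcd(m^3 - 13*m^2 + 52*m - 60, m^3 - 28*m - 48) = m - 6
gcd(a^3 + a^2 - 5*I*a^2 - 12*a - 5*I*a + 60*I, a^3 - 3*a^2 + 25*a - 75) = a^2 + a*(-3 - 5*I) + 15*I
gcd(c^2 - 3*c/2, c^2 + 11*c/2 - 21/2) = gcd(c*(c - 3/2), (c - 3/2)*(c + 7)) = c - 3/2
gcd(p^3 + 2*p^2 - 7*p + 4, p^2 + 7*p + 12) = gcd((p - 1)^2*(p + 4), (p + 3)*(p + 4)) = p + 4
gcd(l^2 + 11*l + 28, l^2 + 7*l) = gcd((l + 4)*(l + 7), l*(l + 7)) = l + 7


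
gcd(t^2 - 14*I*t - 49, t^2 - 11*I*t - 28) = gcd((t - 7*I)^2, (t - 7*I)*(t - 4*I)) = t - 7*I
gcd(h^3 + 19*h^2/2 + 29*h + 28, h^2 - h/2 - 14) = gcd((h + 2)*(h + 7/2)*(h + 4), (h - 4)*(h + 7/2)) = h + 7/2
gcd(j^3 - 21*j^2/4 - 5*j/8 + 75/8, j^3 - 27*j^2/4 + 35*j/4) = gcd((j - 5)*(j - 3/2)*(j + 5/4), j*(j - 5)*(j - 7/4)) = j - 5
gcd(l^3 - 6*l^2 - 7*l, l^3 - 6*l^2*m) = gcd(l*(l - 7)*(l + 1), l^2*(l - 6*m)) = l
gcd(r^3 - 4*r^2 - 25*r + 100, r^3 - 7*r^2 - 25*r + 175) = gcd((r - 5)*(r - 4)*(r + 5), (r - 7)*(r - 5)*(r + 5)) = r^2 - 25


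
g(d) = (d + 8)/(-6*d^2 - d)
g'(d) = (d + 8)*(12*d + 1)/(-6*d^2 - d)^2 + 1/(-6*d^2 - d)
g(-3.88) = -0.05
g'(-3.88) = -0.04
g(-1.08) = -1.17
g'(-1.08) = -2.53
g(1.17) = -0.98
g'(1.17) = 1.46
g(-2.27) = -0.20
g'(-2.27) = -0.22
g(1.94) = -0.41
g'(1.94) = 0.36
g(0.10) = -50.62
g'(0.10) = 689.84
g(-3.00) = -0.10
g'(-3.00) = -0.09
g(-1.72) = -0.39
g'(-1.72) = -0.54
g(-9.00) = 0.00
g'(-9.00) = 0.00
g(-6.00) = -0.00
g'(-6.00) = -0.00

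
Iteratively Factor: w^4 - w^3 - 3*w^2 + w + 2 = (w - 2)*(w^3 + w^2 - w - 1) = (w - 2)*(w + 1)*(w^2 - 1) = (w - 2)*(w + 1)^2*(w - 1)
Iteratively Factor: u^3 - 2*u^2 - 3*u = (u)*(u^2 - 2*u - 3) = u*(u - 3)*(u + 1)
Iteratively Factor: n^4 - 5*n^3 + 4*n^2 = (n - 4)*(n^3 - n^2) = n*(n - 4)*(n^2 - n) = n*(n - 4)*(n - 1)*(n)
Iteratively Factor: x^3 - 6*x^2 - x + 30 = (x + 2)*(x^2 - 8*x + 15) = (x - 3)*(x + 2)*(x - 5)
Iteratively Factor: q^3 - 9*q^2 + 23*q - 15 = (q - 3)*(q^2 - 6*q + 5) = (q - 3)*(q - 1)*(q - 5)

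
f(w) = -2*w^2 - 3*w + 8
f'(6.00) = -27.00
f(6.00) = -82.00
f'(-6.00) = 21.00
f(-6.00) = -46.00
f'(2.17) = -11.68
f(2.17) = -7.93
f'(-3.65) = 11.60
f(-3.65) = -7.70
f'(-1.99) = 4.96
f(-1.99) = 6.05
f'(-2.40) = 6.60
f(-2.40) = 3.68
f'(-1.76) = 4.04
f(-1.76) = 7.08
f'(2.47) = -12.88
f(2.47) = -11.61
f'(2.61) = -13.44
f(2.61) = -13.45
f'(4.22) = -19.88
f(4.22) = -40.28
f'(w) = -4*w - 3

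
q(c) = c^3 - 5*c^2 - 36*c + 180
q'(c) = 3*c^2 - 10*c - 36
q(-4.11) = 174.07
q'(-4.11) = 55.78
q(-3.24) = 210.14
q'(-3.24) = 27.89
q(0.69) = 153.11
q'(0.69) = -41.47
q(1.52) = 117.24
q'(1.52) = -44.27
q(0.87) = 145.55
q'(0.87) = -42.43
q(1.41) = 122.10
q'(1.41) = -44.14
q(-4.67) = 137.23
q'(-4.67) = 76.13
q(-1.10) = 212.22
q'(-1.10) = -21.37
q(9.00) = 180.00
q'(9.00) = 117.00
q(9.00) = 180.00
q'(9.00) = 117.00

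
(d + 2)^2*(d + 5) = d^3 + 9*d^2 + 24*d + 20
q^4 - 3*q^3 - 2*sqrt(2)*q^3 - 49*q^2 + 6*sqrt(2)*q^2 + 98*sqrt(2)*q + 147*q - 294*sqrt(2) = (q - 7)*(q - 3)*(q + 7)*(q - 2*sqrt(2))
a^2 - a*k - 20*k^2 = (a - 5*k)*(a + 4*k)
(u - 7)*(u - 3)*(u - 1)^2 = u^4 - 12*u^3 + 42*u^2 - 52*u + 21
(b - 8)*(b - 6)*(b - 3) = b^3 - 17*b^2 + 90*b - 144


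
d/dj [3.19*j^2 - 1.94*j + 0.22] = 6.38*j - 1.94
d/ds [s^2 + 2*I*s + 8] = 2*s + 2*I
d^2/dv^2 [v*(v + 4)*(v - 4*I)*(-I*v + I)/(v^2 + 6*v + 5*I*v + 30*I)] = (-2*I*v^6 + v^5*(30 - 36*I) + v^4*(540 - 66*I) + v^3*(3188 + 2166*I) + v^2*(7560 + 11340*I) + v*(21600 + 13320*I) + 26400 - 12960*I)/(v^6 + v^5*(18 + 15*I) + v^4*(33 + 270*I) + v^3*(-1134 + 1495*I) + v^2*(-8100 + 990*I) + v*(-16200 - 13500*I) - 27000*I)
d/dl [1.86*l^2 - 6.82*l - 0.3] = 3.72*l - 6.82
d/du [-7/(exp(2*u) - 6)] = 14*exp(2*u)/(exp(2*u) - 6)^2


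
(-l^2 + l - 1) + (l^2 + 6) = l + 5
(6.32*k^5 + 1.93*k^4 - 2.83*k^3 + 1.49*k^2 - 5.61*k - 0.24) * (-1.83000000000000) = -11.5656*k^5 - 3.5319*k^4 + 5.1789*k^3 - 2.7267*k^2 + 10.2663*k + 0.4392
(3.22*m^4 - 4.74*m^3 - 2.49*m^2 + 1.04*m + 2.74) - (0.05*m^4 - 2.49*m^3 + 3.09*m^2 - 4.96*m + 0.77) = 3.17*m^4 - 2.25*m^3 - 5.58*m^2 + 6.0*m + 1.97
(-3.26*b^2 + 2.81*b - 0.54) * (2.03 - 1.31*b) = 4.2706*b^3 - 10.2989*b^2 + 6.4117*b - 1.0962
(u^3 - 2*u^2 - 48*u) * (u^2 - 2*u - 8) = u^5 - 4*u^4 - 52*u^3 + 112*u^2 + 384*u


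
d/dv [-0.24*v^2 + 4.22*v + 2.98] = 4.22 - 0.48*v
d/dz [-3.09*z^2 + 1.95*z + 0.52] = 1.95 - 6.18*z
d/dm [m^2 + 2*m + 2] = 2*m + 2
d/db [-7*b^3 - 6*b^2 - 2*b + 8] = -21*b^2 - 12*b - 2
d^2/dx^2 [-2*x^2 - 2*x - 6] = -4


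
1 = 1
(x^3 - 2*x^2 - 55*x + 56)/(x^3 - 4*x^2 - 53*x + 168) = (x - 1)/(x - 3)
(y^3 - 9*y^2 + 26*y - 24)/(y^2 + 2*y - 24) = (y^2 - 5*y + 6)/(y + 6)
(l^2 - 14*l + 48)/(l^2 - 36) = (l - 8)/(l + 6)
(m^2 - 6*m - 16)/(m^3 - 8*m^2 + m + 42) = (m - 8)/(m^2 - 10*m + 21)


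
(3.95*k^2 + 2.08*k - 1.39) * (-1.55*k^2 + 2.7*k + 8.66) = -6.1225*k^4 + 7.441*k^3 + 41.9775*k^2 + 14.2598*k - 12.0374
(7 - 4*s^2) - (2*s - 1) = -4*s^2 - 2*s + 8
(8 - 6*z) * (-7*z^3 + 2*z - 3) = 42*z^4 - 56*z^3 - 12*z^2 + 34*z - 24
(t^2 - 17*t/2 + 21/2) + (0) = t^2 - 17*t/2 + 21/2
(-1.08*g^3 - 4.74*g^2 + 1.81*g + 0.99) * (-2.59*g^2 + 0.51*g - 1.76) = 2.7972*g^5 + 11.7258*g^4 - 5.2045*g^3 + 6.7014*g^2 - 2.6807*g - 1.7424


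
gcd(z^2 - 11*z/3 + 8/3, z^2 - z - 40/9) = z - 8/3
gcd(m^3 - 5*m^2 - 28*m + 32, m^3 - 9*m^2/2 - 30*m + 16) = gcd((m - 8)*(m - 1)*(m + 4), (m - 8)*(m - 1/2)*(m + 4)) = m^2 - 4*m - 32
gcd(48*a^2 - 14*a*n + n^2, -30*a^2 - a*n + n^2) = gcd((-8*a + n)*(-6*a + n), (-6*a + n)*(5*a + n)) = 6*a - n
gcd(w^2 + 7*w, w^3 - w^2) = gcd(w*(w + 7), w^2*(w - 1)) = w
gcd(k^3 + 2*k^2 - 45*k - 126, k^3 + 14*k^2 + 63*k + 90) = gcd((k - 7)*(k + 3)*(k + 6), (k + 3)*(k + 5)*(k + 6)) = k^2 + 9*k + 18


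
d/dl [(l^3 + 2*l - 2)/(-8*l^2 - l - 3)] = ((16*l + 1)*(l^3 + 2*l - 2) - (3*l^2 + 2)*(8*l^2 + l + 3))/(8*l^2 + l + 3)^2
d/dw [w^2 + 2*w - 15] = 2*w + 2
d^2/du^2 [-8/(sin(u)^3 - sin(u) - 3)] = 8*(-9*sin(u)^6 + 14*sin(u)^4 - 27*sin(u)^3 - 7*sin(u)^2 + 21*sin(u) + 2)/(sin(u)*cos(u)^2 + 3)^3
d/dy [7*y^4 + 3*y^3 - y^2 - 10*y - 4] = 28*y^3 + 9*y^2 - 2*y - 10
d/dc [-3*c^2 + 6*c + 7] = 6 - 6*c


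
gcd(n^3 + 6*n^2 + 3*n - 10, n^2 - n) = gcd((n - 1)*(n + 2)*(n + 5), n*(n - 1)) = n - 1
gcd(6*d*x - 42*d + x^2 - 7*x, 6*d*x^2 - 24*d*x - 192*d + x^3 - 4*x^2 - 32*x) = 6*d + x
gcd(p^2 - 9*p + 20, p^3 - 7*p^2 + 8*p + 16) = p - 4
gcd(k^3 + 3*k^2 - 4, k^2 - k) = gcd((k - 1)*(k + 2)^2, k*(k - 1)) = k - 1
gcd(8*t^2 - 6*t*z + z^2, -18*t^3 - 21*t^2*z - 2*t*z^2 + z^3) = 1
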